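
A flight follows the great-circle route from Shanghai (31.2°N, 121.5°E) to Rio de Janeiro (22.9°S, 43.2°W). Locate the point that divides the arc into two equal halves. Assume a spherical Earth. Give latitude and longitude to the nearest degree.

Convert each endpoint to a unit vector on the sphere (x = cos φ cos λ, y = cos φ sin λ, z = sin φ).
The central angle between the endpoints is δ = arccos(p₁·p₂) ≈ 2.864 rad (164.1°).
Interpolate at f = 1/2 with slerp weights a = sin((1−f)δ)/sin δ ≈ 3.608, b = sin(fδ)/sin δ ≈ 3.608.
p = a·p₁ + b·p₂ ≈ (0.810, 0.356, 0.465); φ = arcsin(p_z) ≈ 27.72°, λ = atan2(p_y, p_x) ≈ 23.73°.

≈ 28°N, 24°E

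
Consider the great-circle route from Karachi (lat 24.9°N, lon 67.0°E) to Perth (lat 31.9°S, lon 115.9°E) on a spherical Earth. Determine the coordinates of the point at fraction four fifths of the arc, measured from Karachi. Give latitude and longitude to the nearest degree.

≈ lat 21°S, lon 105°E

From cos δ = sin φ₁ sin φ₂ + cos φ₁ cos φ₂ cos Δλ, the central angle is δ ≈ 1.283 rad (73.5°).
Interpolate at f = 4/5 with slerp weights a = sin((1−f)δ)/sin δ ≈ 0.265, b = sin(fδ)/sin δ ≈ 0.892.
p = a·p₁ + b·p₂ ≈ (-0.237, 0.902, -0.360); φ = arcsin(p_z) ≈ -21.10°, λ = atan2(p_y, p_x) ≈ 104.72°.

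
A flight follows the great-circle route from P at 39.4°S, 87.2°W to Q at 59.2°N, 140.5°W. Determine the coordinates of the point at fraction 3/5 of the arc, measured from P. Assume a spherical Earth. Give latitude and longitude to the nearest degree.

Convert each endpoint to a unit vector on the sphere (x = cos φ cos λ, y = cos φ sin λ, z = sin φ).
The central angle between the endpoints is δ = arccos(p₁·p₂) ≈ 1.885 rad (108.0°).
Interpolate at f = 3/5 with slerp weights a = sin((1−f)δ)/sin δ ≈ 0.720, b = sin(fδ)/sin δ ≈ 0.951.
p = a·p₁ + b·p₂ ≈ (-0.349, -0.865, 0.360); φ = arcsin(p_z) ≈ 21.12°, λ = atan2(p_y, p_x) ≈ -111.95°.

≈ 21°N, 112°W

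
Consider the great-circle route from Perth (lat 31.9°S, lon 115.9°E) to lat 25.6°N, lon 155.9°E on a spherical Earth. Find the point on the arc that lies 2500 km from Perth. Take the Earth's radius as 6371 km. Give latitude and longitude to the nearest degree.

The haversine formula gives a central angle δ ≈ 1.204 rad (69.0°) between the endpoints. The total great-circle distance is δ·R ≈ 1.204 × 6371 ≈ 7674 km, so the target fraction is f = 2500/7674 ≈ 0.326.
Interpolate at f ≈ 0.326 with slerp weights a = sin((1−f)δ)/sin δ ≈ 0.777, b = sin(fδ)/sin δ ≈ 0.410.
p = a·p₁ + b·p₂ ≈ (-0.625, 0.744, -0.234); φ = arcsin(p_z) ≈ -13.52°, λ = atan2(p_y, p_x) ≈ 130.03°.

≈ lat 14°S, lon 130°E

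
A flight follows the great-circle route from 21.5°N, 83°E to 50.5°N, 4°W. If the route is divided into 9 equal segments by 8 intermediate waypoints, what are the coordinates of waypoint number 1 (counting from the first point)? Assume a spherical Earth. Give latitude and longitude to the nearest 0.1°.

≈ 27.3°N, 77.0°E

Convert each endpoint to a unit vector on the sphere (x = cos φ cos λ, y = cos φ sin λ, z = sin φ).
The central angle between the endpoints is δ = arccos(p₁·p₂) ≈ 1.252 rad (71.7°).
Interpolate at f = 1/9 with slerp weights a = sin((1−f)δ)/sin δ ≈ 0.945, b = sin(fδ)/sin δ ≈ 0.146.
p = a·p₁ + b·p₂ ≈ (0.200, 0.866, 0.459); φ = arcsin(p_z) ≈ 27.31°, λ = atan2(p_y, p_x) ≈ 77.01°.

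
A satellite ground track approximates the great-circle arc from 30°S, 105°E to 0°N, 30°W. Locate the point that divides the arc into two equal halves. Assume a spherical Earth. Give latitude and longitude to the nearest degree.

≈ 35°S, 28°E

Write both endpoints as unit vectors p₁, p₂ with components (cos φ cos λ, cos φ sin λ, sin φ).
The central angle between the endpoints is δ = arccos(p₁·p₂) ≈ 2.230 rad (127.8°).
Interpolate at f = 1/2 with slerp weights a = sin((1−f)δ)/sin δ ≈ 1.136, b = sin(fδ)/sin δ ≈ 1.136.
p = a·p₁ + b·p₂ ≈ (0.729, 0.382, -0.568); φ = arcsin(p_z) ≈ -34.60°, λ = atan2(p_y, p_x) ≈ 27.67°.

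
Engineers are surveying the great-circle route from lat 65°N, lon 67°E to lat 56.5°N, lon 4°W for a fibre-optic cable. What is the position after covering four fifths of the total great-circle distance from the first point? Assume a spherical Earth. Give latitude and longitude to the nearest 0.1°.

From cos δ = sin φ₁ sin φ₂ + cos φ₁ cos φ₂ cos Δλ, the central angle is δ ≈ 0.589 rad (33.7°).
Interpolate at f = 4/5 with slerp weights a = sin((1−f)δ)/sin δ ≈ 0.212, b = sin(fδ)/sin δ ≈ 0.817.
p = a·p₁ + b·p₂ ≈ (0.485, 0.051, 0.873); φ = arcsin(p_z) ≈ 60.82°, λ = atan2(p_y, p_x) ≈ 5.99°.

≈ lat 60.8°N, lon 6.0°E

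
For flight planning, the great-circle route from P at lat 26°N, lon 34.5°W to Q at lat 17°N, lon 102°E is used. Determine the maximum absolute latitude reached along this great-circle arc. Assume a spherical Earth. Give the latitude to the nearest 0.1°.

≈ 47.1°N

The great circle lies in the plane with unit normal n̂ = (p₁ × p₂)/|p₁ × p₂|.
Here n̂_z ≈ +0.681; the vertex latitude is φ_max = arccos|n̂_z| ≈ 47.1°.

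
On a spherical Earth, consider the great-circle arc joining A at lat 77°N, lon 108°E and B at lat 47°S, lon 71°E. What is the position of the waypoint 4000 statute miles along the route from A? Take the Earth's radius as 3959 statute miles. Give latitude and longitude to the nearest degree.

Convert each endpoint to a unit vector on the sphere (x = cos φ cos λ, y = cos φ sin λ, z = sin φ).
The central angle between the endpoints is δ = arccos(p₁·p₂) ≈ 2.202 rad (126.2°). The total great-circle distance is δ·R ≈ 2.202 × 3959 ≈ 8718 mi, so the target fraction is f = 4000/8718 ≈ 0.459.
Interpolate at f ≈ 0.459 with slerp weights a = sin((1−f)δ)/sin δ ≈ 1.151, b = sin(fδ)/sin δ ≈ 1.049.
p = a·p₁ + b·p₂ ≈ (0.153, 0.923, 0.354); φ = arcsin(p_z) ≈ 20.72°, λ = atan2(p_y, p_x) ≈ 80.59°.

≈ lat 21°N, lon 81°E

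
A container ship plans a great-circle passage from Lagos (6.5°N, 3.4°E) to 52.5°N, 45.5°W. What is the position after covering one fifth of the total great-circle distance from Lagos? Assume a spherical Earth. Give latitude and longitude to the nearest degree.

≈ 17°N, 3°W

Write both endpoints as unit vectors p₁, p₂ with components (cos φ cos λ, cos φ sin λ, sin φ).
The central angle between the endpoints is δ = arccos(p₁·p₂) ≈ 1.062 rad (60.8°).
Interpolate at f = 1/5 with slerp weights a = sin((1−f)δ)/sin δ ≈ 0.860, b = sin(fδ)/sin δ ≈ 0.241.
p = a·p₁ + b·p₂ ≈ (0.956, -0.054, 0.289); φ = arcsin(p_z) ≈ 16.79°, λ = atan2(p_y, p_x) ≈ -3.24°.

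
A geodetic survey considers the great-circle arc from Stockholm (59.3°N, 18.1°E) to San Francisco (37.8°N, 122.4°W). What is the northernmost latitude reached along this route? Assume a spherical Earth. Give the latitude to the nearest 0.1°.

The great circle lies in the plane with unit normal n̂ = (p₁ × p₂)/|p₁ × p₂|.
Here n̂_z ≈ -0.263; the vertex latitude is φ_max = arccos|n̂_z| ≈ 74.8°.
Check via Clairaut: cos φ_max = |cos φ₁| · sin C = cos(59.3°)·sin(31.0°) ≈ 0.263, again giving ≈ 74.8°.

≈ 74.8°N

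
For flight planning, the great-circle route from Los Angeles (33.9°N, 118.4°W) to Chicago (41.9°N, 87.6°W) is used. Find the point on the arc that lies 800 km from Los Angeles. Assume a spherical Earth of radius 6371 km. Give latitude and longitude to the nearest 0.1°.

The haversine formula gives a central angle δ ≈ 0.444 rad (25.4°) between the endpoints. The total great-circle distance is δ·R ≈ 0.444 × 6371 ≈ 2827 km, so the target fraction is f = 800/2827 ≈ 0.283.
Interpolate at f ≈ 0.283 with slerp weights a = sin((1−f)δ)/sin δ ≈ 0.729, b = sin(fδ)/sin δ ≈ 0.292.
p = a·p₁ + b·p₂ ≈ (-0.279, -0.749, 0.601); φ = arcsin(p_z) ≈ 36.96°, λ = atan2(p_y, p_x) ≈ -110.40°.

≈ (37.0°N, 110.4°W)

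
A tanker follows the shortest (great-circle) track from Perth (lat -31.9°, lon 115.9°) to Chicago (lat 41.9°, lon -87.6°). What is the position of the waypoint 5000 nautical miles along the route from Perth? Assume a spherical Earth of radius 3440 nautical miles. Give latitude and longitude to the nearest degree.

≈ lat 25°, lon 180°

The haversine formula gives a central angle δ ≈ 2.772 rad (158.8°) between the endpoints. The total great-circle distance is δ·R ≈ 2.772 × 3440 ≈ 9535 nmi, so the target fraction is f = 5000/9535 ≈ 0.524.
Interpolate at f ≈ 0.524 with slerp weights a = sin((1−f)δ)/sin δ ≈ 2.679, b = sin(fδ)/sin δ ≈ 2.748.
p = a·p₁ + b·p₂ ≈ (-0.908, 0.003, 0.419); φ = arcsin(p_z) ≈ 24.79°, λ = atan2(p_y, p_x) ≈ 179.84°.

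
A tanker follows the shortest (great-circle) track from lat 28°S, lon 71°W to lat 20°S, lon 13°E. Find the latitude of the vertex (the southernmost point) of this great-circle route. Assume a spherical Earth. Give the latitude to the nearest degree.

The great circle lies in the plane with unit normal n̂ = (p₁ × p₂)/|p₁ × p₂|.
Here n̂_z ≈ +0.852; the vertex latitude is φ_max = arccos|n̂_z| ≈ 31.6°.
Check via Clairaut: cos φ_max = |cos φ₁| · sin C = cos(28.0°)·sin(105.3°) ≈ 0.852, again giving ≈ 31.6°.

≈ 32°S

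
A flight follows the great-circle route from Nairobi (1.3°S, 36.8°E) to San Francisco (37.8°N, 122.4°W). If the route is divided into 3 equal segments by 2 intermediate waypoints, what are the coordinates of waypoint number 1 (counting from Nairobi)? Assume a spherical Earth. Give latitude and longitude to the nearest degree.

From cos δ = sin φ₁ sin φ₂ + cos φ₁ cos φ₂ cos Δλ, the central angle is δ ≈ 2.422 rad (138.8°).
Interpolate at f = 1/3 with slerp weights a = sin((1−f)δ)/sin δ ≈ 1.517, b = sin(fδ)/sin δ ≈ 1.097.
p = a·p₁ + b·p₂ ≈ (0.750, 0.176, 0.638); φ = arcsin(p_z) ≈ 39.63°, λ = atan2(p_y, p_x) ≈ 13.25°.

≈ 40°N, 13°E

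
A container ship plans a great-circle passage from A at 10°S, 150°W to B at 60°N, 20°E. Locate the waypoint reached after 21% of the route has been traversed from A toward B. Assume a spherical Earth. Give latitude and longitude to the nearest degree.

≈ 17°N, 147°W

The haversine formula gives a central angle δ ≈ 2.259 rad (129.4°) between the endpoints.
Interpolate at f = 0.21 with slerp weights a = sin((1−f)δ)/sin δ ≈ 1.265, b = sin(fδ)/sin δ ≈ 0.592.
p = a·p₁ + b·p₂ ≈ (-0.801, -0.522, 0.293); φ = arcsin(p_z) ≈ 17.01°, λ = atan2(p_y, p_x) ≈ -146.92°.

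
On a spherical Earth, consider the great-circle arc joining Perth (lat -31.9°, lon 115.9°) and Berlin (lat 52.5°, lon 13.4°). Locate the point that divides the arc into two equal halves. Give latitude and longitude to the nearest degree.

≈ lat 16°, lon 76°

Convert each endpoint to a unit vector on the sphere (x = cos φ cos λ, y = cos φ sin λ, z = sin φ).
The central angle between the endpoints is δ = arccos(p₁·p₂) ≈ 2.131 rad (122.1°).
Interpolate at f = 1/2 with slerp weights a = sin((1−f)δ)/sin δ ≈ 1.033, b = sin(fδ)/sin δ ≈ 1.033.
p = a·p₁ + b·p₂ ≈ (0.229, 0.934, 0.274); φ = arcsin(p_z) ≈ 15.88°, λ = atan2(p_y, p_x) ≈ 76.25°.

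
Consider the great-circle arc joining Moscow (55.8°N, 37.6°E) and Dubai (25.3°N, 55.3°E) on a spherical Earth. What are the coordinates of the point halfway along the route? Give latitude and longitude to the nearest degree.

The haversine formula gives a central angle δ ≈ 0.578 rad (33.1°) between the endpoints.
Interpolate at f = 1/2 with slerp weights a = sin((1−f)δ)/sin δ ≈ 0.522, b = sin(fδ)/sin δ ≈ 0.522.
p = a·p₁ + b·p₂ ≈ (0.501, 0.567, 0.654); φ = arcsin(p_z) ≈ 40.87°, λ = atan2(p_y, p_x) ≈ 48.53°.

≈ 41°N, 49°E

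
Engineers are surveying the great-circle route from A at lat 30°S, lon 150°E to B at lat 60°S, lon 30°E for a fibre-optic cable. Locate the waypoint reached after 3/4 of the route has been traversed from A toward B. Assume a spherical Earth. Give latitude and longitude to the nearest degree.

≈ lat 67°S, lon 72°E

Write both endpoints as unit vectors p₁, p₂ with components (cos φ cos λ, cos φ sin λ, sin φ).
The central angle between the endpoints is δ = arccos(p₁·p₂) ≈ 1.353 rad (77.5°).
Interpolate at f = 3/4 with slerp weights a = sin((1−f)δ)/sin δ ≈ 0.340, b = sin(fδ)/sin δ ≈ 0.870.
p = a·p₁ + b·p₂ ≈ (0.122, 0.365, -0.923); φ = arcsin(p_z) ≈ -67.39°, λ = atan2(p_y, p_x) ≈ 71.53°.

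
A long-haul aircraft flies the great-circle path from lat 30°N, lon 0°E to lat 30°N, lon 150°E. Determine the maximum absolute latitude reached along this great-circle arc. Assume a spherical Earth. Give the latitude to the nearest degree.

≈ 66°N

The great circle lies in the plane with unit normal n̂ = (p₁ × p₂)/|p₁ × p₂|.
Here n̂_z ≈ +0.409; the vertex latitude is φ_max = arccos|n̂_z| ≈ 65.9°.
Check via Clairaut: cos φ_max = |cos φ₁| · sin C = cos(30.0°)·sin(28.2°) ≈ 0.409, again giving ≈ 65.9°.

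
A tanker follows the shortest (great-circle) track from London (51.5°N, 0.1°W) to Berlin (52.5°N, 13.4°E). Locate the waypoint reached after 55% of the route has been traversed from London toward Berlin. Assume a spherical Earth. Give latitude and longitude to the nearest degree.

The haversine formula gives a central angle δ ≈ 0.146 rad (8.4°) between the endpoints.
Interpolate at f = 0.55 with slerp weights a = sin((1−f)δ)/sin δ ≈ 0.451, b = sin(fδ)/sin δ ≈ 0.551.
p = a·p₁ + b·p₂ ≈ (0.607, 0.077, 0.791); φ = arcsin(p_z) ≈ 52.24°, λ = atan2(p_y, p_x) ≈ 7.25°.

≈ 52°N, 7°E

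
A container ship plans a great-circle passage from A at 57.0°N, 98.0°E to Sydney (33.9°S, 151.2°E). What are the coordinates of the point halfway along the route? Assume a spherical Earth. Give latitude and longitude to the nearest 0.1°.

≈ 12.8°N, 130.5°E

From cos δ = sin φ₁ sin φ₂ + cos φ₁ cos φ₂ cos Δλ, the central angle is δ ≈ 1.769 rad (101.4°).
Interpolate at f = 1/2 with slerp weights a = sin((1−f)δ)/sin δ ≈ 0.789, b = sin(fδ)/sin δ ≈ 0.789.
p = a·p₁ + b·p₂ ≈ (-0.634, 0.741, 0.222); φ = arcsin(p_z) ≈ 12.81°, λ = atan2(p_y, p_x) ≈ 130.53°.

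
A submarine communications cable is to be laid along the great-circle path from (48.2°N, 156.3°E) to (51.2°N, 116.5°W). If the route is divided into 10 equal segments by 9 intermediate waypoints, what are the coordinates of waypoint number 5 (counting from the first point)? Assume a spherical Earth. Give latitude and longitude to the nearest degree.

≈ (58°N, 162°W)

Write both endpoints as unit vectors p₁, p₂ with components (cos φ cos λ, cos φ sin λ, sin φ).
The central angle between the endpoints is δ = arccos(p₁·p₂) ≈ 0.926 rad (53.0°).
Interpolate at f = 5/10 with slerp weights a = sin((1−f)δ)/sin δ ≈ 0.559, b = sin(fδ)/sin δ ≈ 0.559.
p = a·p₁ + b·p₂ ≈ (-0.497, -0.164, 0.852); φ = arcsin(p_z) ≈ 58.43°, λ = atan2(p_y, p_x) ≈ -161.78°.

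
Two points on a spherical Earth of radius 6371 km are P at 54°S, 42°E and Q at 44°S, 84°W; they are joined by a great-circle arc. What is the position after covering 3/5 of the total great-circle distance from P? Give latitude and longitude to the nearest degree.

≈ 65°S, 49°W

Convert each endpoint to a unit vector on the sphere (x = cos φ cos λ, y = cos φ sin λ, z = sin φ).
The central angle between the endpoints is δ = arccos(p₁·p₂) ≈ 1.252 rad (71.7°).
Interpolate at f = 3/5 with slerp weights a = sin((1−f)δ)/sin δ ≈ 0.506, b = sin(fδ)/sin δ ≈ 0.719.
p = a·p₁ + b·p₂ ≈ (0.275, -0.315, -0.908); φ = arcsin(p_z) ≈ -65.27°, λ = atan2(p_y, p_x) ≈ -48.92°.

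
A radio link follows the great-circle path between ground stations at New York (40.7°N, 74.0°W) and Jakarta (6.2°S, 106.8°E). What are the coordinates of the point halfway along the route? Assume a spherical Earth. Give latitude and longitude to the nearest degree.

≈ 67°N, 109°E

Write both endpoints as unit vectors p₁, p₂ with components (cos φ cos λ, cos φ sin λ, sin φ).
The central angle between the endpoints is δ = arccos(p₁·p₂) ≈ 2.539 rad (145.5°).
Interpolate at f = 1/2 with slerp weights a = sin((1−f)δ)/sin δ ≈ 1.686, b = sin(fδ)/sin δ ≈ 1.686.
p = a·p₁ + b·p₂ ≈ (-0.132, 0.376, 0.917); φ = arcsin(p_z) ≈ 66.52°, λ = atan2(p_y, p_x) ≈ 109.37°.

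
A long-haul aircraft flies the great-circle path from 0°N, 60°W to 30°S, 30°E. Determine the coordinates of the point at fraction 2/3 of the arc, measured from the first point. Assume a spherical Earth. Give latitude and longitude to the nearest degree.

Write both endpoints as unit vectors p₁, p₂ with components (cos φ cos λ, cos φ sin λ, sin φ).
The central angle between the endpoints is δ = arccos(p₁·p₂) ≈ 1.571 rad (90.0°).
Interpolate at f = 2/3 with slerp weights a = sin((1−f)δ)/sin δ ≈ 0.500, b = sin(fδ)/sin δ ≈ 0.866.
p = a·p₁ + b·p₂ ≈ (0.900, -0.058, -0.433); φ = arcsin(p_z) ≈ -25.66°, λ = atan2(p_y, p_x) ≈ -3.69°.

≈ 26°S, 4°W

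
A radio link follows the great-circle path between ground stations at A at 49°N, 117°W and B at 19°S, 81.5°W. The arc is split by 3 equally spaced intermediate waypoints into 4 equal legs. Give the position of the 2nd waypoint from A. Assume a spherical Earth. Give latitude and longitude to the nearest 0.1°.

Convert each endpoint to a unit vector on the sphere (x = cos φ cos λ, y = cos φ sin λ, z = sin φ).
The central angle between the endpoints is δ = arccos(p₁·p₂) ≈ 1.308 rad (75.0°).
Interpolate at f = 2/4 with slerp weights a = sin((1−f)δ)/sin δ ≈ 0.630, b = sin(fδ)/sin δ ≈ 0.630.
p = a·p₁ + b·p₂ ≈ (-0.100, -0.958, 0.270); φ = arcsin(p_z) ≈ 15.69°, λ = atan2(p_y, p_x) ≈ -95.94°.

≈ 15.7°N, 95.9°W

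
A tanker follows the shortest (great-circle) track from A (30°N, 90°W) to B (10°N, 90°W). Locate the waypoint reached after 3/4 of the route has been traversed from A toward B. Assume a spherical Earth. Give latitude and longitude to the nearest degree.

Write both endpoints as unit vectors p₁, p₂ with components (cos φ cos λ, cos φ sin λ, sin φ).
The central angle between the endpoints is δ = arccos(p₁·p₂) ≈ 0.349 rad (20.0°).
Interpolate at f = 3/4 with slerp weights a = sin((1−f)δ)/sin δ ≈ 0.255, b = sin(fδ)/sin δ ≈ 0.757.
p = a·p₁ + b·p₂ ≈ (0.000, -0.966, 0.259); φ = arcsin(p_z) ≈ 15.00°, λ = atan2(p_y, p_x) ≈ -90.00°.

≈ (15°N, 90°W)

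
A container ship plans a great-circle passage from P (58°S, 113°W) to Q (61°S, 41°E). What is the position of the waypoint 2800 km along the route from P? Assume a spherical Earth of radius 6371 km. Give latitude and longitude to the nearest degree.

≈ (80°S, 74°W)

Convert each endpoint to a unit vector on the sphere (x = cos φ cos λ, y = cos φ sin λ, z = sin φ).
The central angle between the endpoints is δ = arccos(p₁·p₂) ≈ 1.035 rad (59.3°). The total great-circle distance is δ·R ≈ 1.035 × 6371 ≈ 6592 km, so the target fraction is f = 2800/6592 ≈ 0.425.
Interpolate at f ≈ 0.425 with slerp weights a = sin((1−f)δ)/sin δ ≈ 0.652, b = sin(fδ)/sin δ ≈ 0.495.
p = a·p₁ + b·p₂ ≈ (0.046, -0.161, -0.986); φ = arcsin(p_z) ≈ -80.38°, λ = atan2(p_y, p_x) ≈ -74.01°.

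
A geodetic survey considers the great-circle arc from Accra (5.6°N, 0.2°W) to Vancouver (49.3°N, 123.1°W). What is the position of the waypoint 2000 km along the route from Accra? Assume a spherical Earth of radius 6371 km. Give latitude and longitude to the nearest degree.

≈ 20°N, 11°W

Write both endpoints as unit vectors p₁, p₂ with components (cos φ cos λ, cos φ sin λ, sin φ).
The central angle between the endpoints is δ = arccos(p₁·p₂) ≈ 1.853 rad (106.2°). The total great-circle distance is δ·R ≈ 1.853 × 6371 ≈ 11806 km, so the target fraction is f = 2000/11806 ≈ 0.169.
Interpolate at f ≈ 0.169 with slerp weights a = sin((1−f)δ)/sin δ ≈ 1.041, b = sin(fδ)/sin δ ≈ 0.322.
p = a·p₁ + b·p₂ ≈ (0.921, -0.179, 0.345); φ = arcsin(p_z) ≈ 20.20°, λ = atan2(p_y, p_x) ≈ -11.01°.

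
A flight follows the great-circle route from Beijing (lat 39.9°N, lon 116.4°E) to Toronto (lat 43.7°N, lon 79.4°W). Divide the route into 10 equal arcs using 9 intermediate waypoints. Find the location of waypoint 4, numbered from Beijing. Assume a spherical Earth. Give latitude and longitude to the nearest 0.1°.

The haversine formula gives a central angle δ ≈ 1.661 rad (95.2°) between the endpoints.
Interpolate at f = 4/10 with slerp weights a = sin((1−f)δ)/sin δ ≈ 0.843, b = sin(fδ)/sin δ ≈ 0.619.
p = a·p₁ + b·p₂ ≈ (-0.205, 0.139, 0.969); φ = arcsin(p_z) ≈ 75.63°, λ = atan2(p_y, p_x) ≈ 145.83°.

≈ lat 75.6°N, lon 145.8°E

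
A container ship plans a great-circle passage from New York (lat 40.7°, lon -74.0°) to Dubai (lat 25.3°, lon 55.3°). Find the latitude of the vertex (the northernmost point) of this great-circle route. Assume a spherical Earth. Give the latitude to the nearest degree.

≈ 58°

The great circle lies in the plane with unit normal n̂ = (p₁ × p₂)/|p₁ × p₂|.
Here n̂_z ≈ +0.537; the vertex latitude is φ_max = arccos|n̂_z| ≈ 57.5°.
Check via Clairaut: cos φ_max = |cos φ₁| · sin C = cos(40.7°)·sin(45.1°) ≈ 0.537, again giving ≈ 57.5°.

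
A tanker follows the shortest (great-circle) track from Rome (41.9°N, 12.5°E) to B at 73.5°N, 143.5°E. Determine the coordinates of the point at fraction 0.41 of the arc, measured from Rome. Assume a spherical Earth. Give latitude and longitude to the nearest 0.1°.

Convert each endpoint to a unit vector on the sphere (x = cos φ cos λ, y = cos φ sin λ, z = sin φ).
The central angle between the endpoints is δ = arccos(p₁·p₂) ≈ 1.045 rad (59.9°).
Interpolate at f = 0.41 with slerp weights a = sin((1−f)δ)/sin δ ≈ 0.669, b = sin(fδ)/sin δ ≈ 0.480.
p = a·p₁ + b·p₂ ≈ (0.376, 0.189, 0.907); φ = arcsin(p_z) ≈ 65.11°, λ = atan2(p_y, p_x) ≈ 26.66°.

≈ 65.1°N, 26.7°E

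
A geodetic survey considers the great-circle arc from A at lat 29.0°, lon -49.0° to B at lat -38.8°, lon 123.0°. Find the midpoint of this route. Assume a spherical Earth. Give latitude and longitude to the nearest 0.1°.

≈ lat -43.5°, lon -2.5°

The haversine formula gives a central angle δ ≈ 2.935 rad (168.2°) between the endpoints.
Interpolate at f = 1/2 with slerp weights a = sin((1−f)δ)/sin δ ≈ 4.853, b = sin(fδ)/sin δ ≈ 4.853.
p = a·p₁ + b·p₂ ≈ (0.725, -0.031, -0.688); φ = arcsin(p_z) ≈ -43.49°, λ = atan2(p_y, p_x) ≈ -2.48°.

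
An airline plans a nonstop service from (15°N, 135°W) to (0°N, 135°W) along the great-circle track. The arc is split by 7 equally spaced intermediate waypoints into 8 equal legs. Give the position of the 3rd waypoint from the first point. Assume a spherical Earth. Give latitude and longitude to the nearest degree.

≈ (9°N, 135°W)

From cos δ = sin φ₁ sin φ₂ + cos φ₁ cos φ₂ cos Δλ, the central angle is δ ≈ 0.262 rad (15.0°).
Interpolate at f = 3/8 with slerp weights a = sin((1−f)δ)/sin δ ≈ 0.629, b = sin(fδ)/sin δ ≈ 0.379.
p = a·p₁ + b·p₂ ≈ (-0.698, -0.698, 0.163); φ = arcsin(p_z) ≈ 9.37°, λ = atan2(p_y, p_x) ≈ -135.00°.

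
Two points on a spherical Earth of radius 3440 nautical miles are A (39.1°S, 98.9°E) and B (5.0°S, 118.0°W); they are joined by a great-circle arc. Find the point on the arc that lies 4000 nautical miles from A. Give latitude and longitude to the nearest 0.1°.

Write both endpoints as unit vectors p₁, p₂ with components (cos φ cos λ, cos φ sin λ, sin φ).
The central angle between the endpoints is δ = arccos(p₁·p₂) ≈ 2.169 rad (124.3°). The total great-circle distance is δ·R ≈ 2.169 × 3440 ≈ 7462 nmi, so the target fraction is f = 4000/7462 ≈ 0.536.
Interpolate at f ≈ 0.536 with slerp weights a = sin((1−f)δ)/sin δ ≈ 1.023, b = sin(fδ)/sin δ ≈ 1.111.
p = a·p₁ + b·p₂ ≈ (-0.642, -0.193, -0.742); φ = arcsin(p_z) ≈ -47.88°, λ = atan2(p_y, p_x) ≈ -163.26°.

≈ (47.9°S, 163.3°W)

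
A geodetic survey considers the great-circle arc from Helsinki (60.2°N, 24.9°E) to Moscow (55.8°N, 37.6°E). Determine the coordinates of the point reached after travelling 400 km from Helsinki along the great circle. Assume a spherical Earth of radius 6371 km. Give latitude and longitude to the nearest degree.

Convert each endpoint to a unit vector on the sphere (x = cos φ cos λ, y = cos φ sin λ, z = sin φ).
The central angle between the endpoints is δ = arccos(p₁·p₂) ≈ 0.140 rad (8.0°). The total great-circle distance is δ·R ≈ 0.140 × 6371 ≈ 892 km, so the target fraction is f = 400/892 ≈ 0.449.
Interpolate at f ≈ 0.449 with slerp weights a = sin((1−f)δ)/sin δ ≈ 0.553, b = sin(fδ)/sin δ ≈ 0.450.
p = a·p₁ + b·p₂ ≈ (0.449, 0.270, 0.852); φ = arcsin(p_z) ≈ 58.38°, λ = atan2(p_y, p_x) ≈ 30.98°.

≈ 58°N, 31°E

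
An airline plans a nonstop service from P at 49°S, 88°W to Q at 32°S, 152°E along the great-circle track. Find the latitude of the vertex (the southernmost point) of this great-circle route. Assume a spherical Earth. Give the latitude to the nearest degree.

The great circle lies in the plane with unit normal n̂ = (p₁ × p₂)/|p₁ × p₂|.
Here n̂_z ≈ -0.485; the vertex latitude is φ_max = arccos|n̂_z| ≈ 61.0°.

≈ 61°S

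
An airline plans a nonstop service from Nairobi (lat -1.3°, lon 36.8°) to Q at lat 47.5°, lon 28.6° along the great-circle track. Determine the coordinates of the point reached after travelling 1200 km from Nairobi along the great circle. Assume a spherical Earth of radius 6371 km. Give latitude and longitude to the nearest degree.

Convert each endpoint to a unit vector on the sphere (x = cos φ cos λ, y = cos φ sin λ, z = sin φ).
The central angle between the endpoints is δ = arccos(p₁·p₂) ≈ 0.861 rad (49.3°). The total great-circle distance is δ·R ≈ 0.861 × 6371 ≈ 5485 km, so the target fraction is f = 1200/5485 ≈ 0.219.
Interpolate at f ≈ 0.219 with slerp weights a = sin((1−f)δ)/sin δ ≈ 0.821, b = sin(fδ)/sin δ ≈ 0.247.
p = a·p₁ + b·p₂ ≈ (0.804, 0.572, 0.163); φ = arcsin(p_z) ≈ 9.40°, λ = atan2(p_y, p_x) ≈ 35.42°.

≈ lat 9°, lon 35°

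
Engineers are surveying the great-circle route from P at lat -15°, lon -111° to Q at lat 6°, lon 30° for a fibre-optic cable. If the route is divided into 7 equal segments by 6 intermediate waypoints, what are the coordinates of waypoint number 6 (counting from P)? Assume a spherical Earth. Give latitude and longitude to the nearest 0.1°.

≈ lat 0.1°, lon 10.8°

Convert each endpoint to a unit vector on the sphere (x = cos φ cos λ, y = cos φ sin λ, z = sin φ).
The central angle between the endpoints is δ = arccos(p₁·p₂) ≈ 2.455 rad (140.7°).
Interpolate at f = 6/7 with slerp weights a = sin((1−f)δ)/sin δ ≈ 0.542, b = sin(fδ)/sin δ ≈ 1.359.
p = a·p₁ + b·p₂ ≈ (0.982, 0.187, 0.002); φ = arcsin(p_z) ≈ 0.10°, λ = atan2(p_y, p_x) ≈ 10.75°.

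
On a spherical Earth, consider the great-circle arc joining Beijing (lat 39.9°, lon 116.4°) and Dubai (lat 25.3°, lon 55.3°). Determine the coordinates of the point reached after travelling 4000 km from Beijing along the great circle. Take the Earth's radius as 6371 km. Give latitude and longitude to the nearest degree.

Write both endpoints as unit vectors p₁, p₂ with components (cos φ cos λ, cos φ sin λ, sin φ).
The central angle between the endpoints is δ = arccos(p₁·p₂) ≈ 0.916 rad (52.5°). The total great-circle distance is δ·R ≈ 0.916 × 6371 ≈ 5833 km, so the target fraction is f = 4000/5833 ≈ 0.686.
Interpolate at f ≈ 0.686 with slerp weights a = sin((1−f)δ)/sin δ ≈ 0.358, b = sin(fδ)/sin δ ≈ 0.741.
p = a·p₁ + b·p₂ ≈ (0.259, 0.797, 0.546); φ = arcsin(p_z) ≈ 33.10°, λ = atan2(p_y, p_x) ≈ 71.98°.

≈ lat 33°, lon 72°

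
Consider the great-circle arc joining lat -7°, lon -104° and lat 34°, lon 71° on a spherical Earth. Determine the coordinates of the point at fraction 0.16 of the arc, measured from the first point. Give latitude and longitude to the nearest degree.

≈ lat 17°, lon -100°

Convert each endpoint to a unit vector on the sphere (x = cos φ cos λ, y = cos φ sin λ, z = sin φ).
The central angle between the endpoints is δ = arccos(p₁·p₂) ≈ 2.664 rad (152.6°).
Interpolate at f = 0.16 with slerp weights a = sin((1−f)δ)/sin δ ≈ 1.708, b = sin(fδ)/sin δ ≈ 0.898.
p = a·p₁ + b·p₂ ≈ (-0.168, -0.941, 0.294); φ = arcsin(p_z) ≈ 17.11°, λ = atan2(p_y, p_x) ≈ -100.11°.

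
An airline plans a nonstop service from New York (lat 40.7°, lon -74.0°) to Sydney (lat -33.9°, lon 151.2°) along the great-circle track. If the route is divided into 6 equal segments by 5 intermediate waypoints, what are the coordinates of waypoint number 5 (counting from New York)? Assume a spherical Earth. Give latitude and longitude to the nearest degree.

Convert each endpoint to a unit vector on the sphere (x = cos φ cos λ, y = cos φ sin λ, z = sin φ).
The central angle between the endpoints is δ = arccos(p₁·p₂) ≈ 2.510 rad (143.8°).
Interpolate at f = 5/6 with slerp weights a = sin((1−f)δ)/sin δ ≈ 0.688, b = sin(fδ)/sin δ ≈ 1.469.
p = a·p₁ + b·p₂ ≈ (-0.925, 0.086, -0.371); φ = arcsin(p_z) ≈ -21.76°, λ = atan2(p_y, p_x) ≈ 174.69°.

≈ lat -22°, lon 175°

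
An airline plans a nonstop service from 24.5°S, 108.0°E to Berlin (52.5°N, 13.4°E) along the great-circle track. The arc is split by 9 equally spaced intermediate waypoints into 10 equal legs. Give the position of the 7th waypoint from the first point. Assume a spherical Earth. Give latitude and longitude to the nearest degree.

From cos δ = sin φ₁ sin φ₂ + cos φ₁ cos φ₂ cos Δλ, the central angle is δ ≈ 1.953 rad (111.9°).
Interpolate at f = 7/10 with slerp weights a = sin((1−f)δ)/sin δ ≈ 0.596, b = sin(fδ)/sin δ ≈ 1.056.
p = a·p₁ + b·p₂ ≈ (0.458, 0.665, 0.590); φ = arcsin(p_z) ≈ 36.18°, λ = atan2(p_y, p_x) ≈ 55.47°.

≈ 36°N, 55°E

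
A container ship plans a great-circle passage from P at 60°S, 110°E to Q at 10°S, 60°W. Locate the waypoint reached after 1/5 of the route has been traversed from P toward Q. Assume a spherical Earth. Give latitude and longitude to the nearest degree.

≈ 81°S, 85°E

From cos δ = sin φ₁ sin φ₂ + cos φ₁ cos φ₂ cos Δλ, the central angle is δ ≈ 1.912 rad (109.5°).
Interpolate at f = 1/5 with slerp weights a = sin((1−f)δ)/sin δ ≈ 1.060, b = sin(fδ)/sin δ ≈ 0.396.
p = a·p₁ + b·p₂ ≈ (0.014, 0.160, -0.987); φ = arcsin(p_z) ≈ -80.73°, λ = atan2(p_y, p_x) ≈ 85.14°.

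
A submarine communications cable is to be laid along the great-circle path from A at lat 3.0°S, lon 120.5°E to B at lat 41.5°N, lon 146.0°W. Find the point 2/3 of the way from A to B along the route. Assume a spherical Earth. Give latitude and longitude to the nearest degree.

≈ lat 34°N, lon 175°E

Write both endpoints as unit vectors p₁, p₂ with components (cos φ cos λ, cos φ sin λ, sin φ).
The central angle between the endpoints is δ = arccos(p₁·p₂) ≈ 1.651 rad (94.6°).
Interpolate at f = 2/3 with slerp weights a = sin((1−f)δ)/sin δ ≈ 0.525, b = sin(fδ)/sin δ ≈ 0.894.
p = a·p₁ + b·p₂ ≈ (-0.821, 0.077, 0.565); φ = arcsin(p_z) ≈ 34.42°, λ = atan2(p_y, p_x) ≈ 174.65°.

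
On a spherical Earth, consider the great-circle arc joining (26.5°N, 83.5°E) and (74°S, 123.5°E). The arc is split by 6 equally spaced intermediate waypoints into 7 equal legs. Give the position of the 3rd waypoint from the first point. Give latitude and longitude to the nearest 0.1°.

From cos δ = sin φ₁ sin φ₂ + cos φ₁ cos φ₂ cos Δλ, the central angle is δ ≈ 1.813 rad (103.9°).
Interpolate at f = 3/7 with slerp weights a = sin((1−f)δ)/sin δ ≈ 0.886, b = sin(fδ)/sin δ ≈ 0.722.
p = a·p₁ + b·p₂ ≈ (-0.020, 0.954, -0.299); φ = arcsin(p_z) ≈ -17.39°, λ = atan2(p_y, p_x) ≈ 91.21°.

≈ (17.4°S, 91.2°E)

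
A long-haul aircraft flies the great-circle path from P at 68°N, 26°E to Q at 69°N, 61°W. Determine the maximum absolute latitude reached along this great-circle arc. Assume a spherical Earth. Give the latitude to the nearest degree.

The great circle lies in the plane with unit normal n̂ = (p₁ × p₂)/|p₁ × p₂|.
Here n̂_z ≈ -0.275; the vertex latitude is φ_max = arccos|n̂_z| ≈ 74.1°.
Check via Clairaut: cos φ_max = |cos φ₁| · sin C = cos(68.0°)·sin(47.1°) ≈ 0.275, again giving ≈ 74.1°.

≈ 74°N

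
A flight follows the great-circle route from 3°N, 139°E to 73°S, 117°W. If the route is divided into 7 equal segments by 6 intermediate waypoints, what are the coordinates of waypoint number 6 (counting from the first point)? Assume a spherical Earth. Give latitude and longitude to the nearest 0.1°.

Write both endpoints as unit vectors p₁, p₂ with components (cos φ cos λ, cos φ sin λ, sin φ).
The central angle between the endpoints is δ = arccos(p₁·p₂) ≈ 1.692 rad (96.9°).
Interpolate at f = 6/7 with slerp weights a = sin((1−f)δ)/sin δ ≈ 0.241, b = sin(fδ)/sin δ ≈ 1.000.
p = a·p₁ + b·p₂ ≈ (-0.314, -0.103, -0.944); φ = arcsin(p_z) ≈ -70.69°, λ = atan2(p_y, p_x) ≈ -161.94°.

≈ 70.7°S, 161.9°W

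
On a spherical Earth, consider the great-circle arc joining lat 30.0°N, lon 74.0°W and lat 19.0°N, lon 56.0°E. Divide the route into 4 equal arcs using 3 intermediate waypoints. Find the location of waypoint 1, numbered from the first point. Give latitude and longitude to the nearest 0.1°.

Convert each endpoint to a unit vector on the sphere (x = cos φ cos λ, y = cos φ sin λ, z = sin φ).
The central angle between the endpoints is δ = arccos(p₁·p₂) ≈ 1.943 rad (111.3°).
Interpolate at f = 1/4 with slerp weights a = sin((1−f)δ)/sin δ ≈ 1.067, b = sin(fδ)/sin δ ≈ 0.501.
p = a·p₁ + b·p₂ ≈ (0.520, -0.495, 0.696); φ = arcsin(p_z) ≈ 44.14°, λ = atan2(p_y, p_x) ≈ -43.62°.

≈ lat 44.1°N, lon 43.6°W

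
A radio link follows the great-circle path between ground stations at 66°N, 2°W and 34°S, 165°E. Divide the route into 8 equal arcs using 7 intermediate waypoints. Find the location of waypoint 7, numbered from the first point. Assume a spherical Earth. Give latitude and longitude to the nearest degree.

Write both endpoints as unit vectors p₁, p₂ with components (cos φ cos λ, cos φ sin λ, sin φ).
The central angle between the endpoints is δ = arccos(p₁·p₂) ≈ 2.567 rad (147.1°).
Interpolate at f = 7/8 with slerp weights a = sin((1−f)δ)/sin δ ≈ 0.580, b = sin(fδ)/sin δ ≈ 1.436.
p = a·p₁ + b·p₂ ≈ (-0.914, 0.300, -0.273); φ = arcsin(p_z) ≈ -15.84°, λ = atan2(p_y, p_x) ≈ 161.84°.

≈ 16°S, 162°E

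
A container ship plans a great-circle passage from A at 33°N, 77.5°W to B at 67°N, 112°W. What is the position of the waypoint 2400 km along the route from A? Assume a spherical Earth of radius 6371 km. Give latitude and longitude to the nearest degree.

Write both endpoints as unit vectors p₁, p₂ with components (cos φ cos λ, cos φ sin λ, sin φ).
The central angle between the endpoints is δ = arccos(p₁·p₂) ≈ 0.690 rad (39.5°). The total great-circle distance is δ·R ≈ 0.690 × 6371 ≈ 4394 km, so the target fraction is f = 2400/4394 ≈ 0.546.
Interpolate at f ≈ 0.546 with slerp weights a = sin((1−f)δ)/sin δ ≈ 0.484, b = sin(fδ)/sin δ ≈ 0.578.
p = a·p₁ + b·p₂ ≈ (0.003, -0.606, 0.796); φ = arcsin(p_z) ≈ 52.72°, λ = atan2(p_y, p_x) ≈ -89.69°.

≈ 53°N, 90°W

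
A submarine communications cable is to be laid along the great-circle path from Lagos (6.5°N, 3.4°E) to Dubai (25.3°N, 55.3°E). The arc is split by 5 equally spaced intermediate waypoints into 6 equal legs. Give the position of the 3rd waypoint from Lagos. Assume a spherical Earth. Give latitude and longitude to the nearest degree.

From cos δ = sin φ₁ sin φ₂ + cos φ₁ cos φ₂ cos Δλ, the central angle is δ ≈ 0.924 rad (52.9°).
Interpolate at f = 3/6 with slerp weights a = sin((1−f)δ)/sin δ ≈ 0.559, b = sin(fδ)/sin δ ≈ 0.559.
p = a·p₁ + b·p₂ ≈ (0.841, 0.448, 0.302); φ = arcsin(p_z) ≈ 17.57°, λ = atan2(p_y, p_x) ≈ 28.04°.

≈ (18°N, 28°E)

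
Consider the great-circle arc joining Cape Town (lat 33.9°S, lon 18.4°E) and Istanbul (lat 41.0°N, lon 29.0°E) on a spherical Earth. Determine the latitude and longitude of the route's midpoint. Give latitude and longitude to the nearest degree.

≈ lat 4°N, lon 23°E

Write both endpoints as unit vectors p₁, p₂ with components (cos φ cos λ, cos φ sin λ, sin φ).
The central angle between the endpoints is δ = arccos(p₁·p₂) ≈ 1.318 rad (75.5°).
Interpolate at f = 1/2 with slerp weights a = sin((1−f)δ)/sin δ ≈ 0.633, b = sin(fδ)/sin δ ≈ 0.633.
p = a·p₁ + b·p₂ ≈ (0.916, 0.397, 0.062); φ = arcsin(p_z) ≈ 3.57°, λ = atan2(p_y, p_x) ≈ 23.45°.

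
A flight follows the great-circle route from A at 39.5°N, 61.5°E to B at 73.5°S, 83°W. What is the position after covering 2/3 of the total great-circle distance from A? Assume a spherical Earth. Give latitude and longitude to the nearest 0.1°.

≈ 52.5°S, 35.5°E

The haversine formula gives a central angle δ ≈ 2.479 rad (142.0°) between the endpoints.
Interpolate at f = 2/3 with slerp weights a = sin((1−f)δ)/sin δ ≈ 1.195, b = sin(fδ)/sin δ ≈ 1.620.
p = a·p₁ + b·p₂ ≈ (0.496, 0.354, -0.793); φ = arcsin(p_z) ≈ -52.45°, λ = atan2(p_y, p_x) ≈ 35.50°.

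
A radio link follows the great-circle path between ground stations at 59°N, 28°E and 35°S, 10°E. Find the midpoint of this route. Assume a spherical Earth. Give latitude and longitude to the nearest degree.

≈ 12°N, 17°E

Convert each endpoint to a unit vector on the sphere (x = cos φ cos λ, y = cos φ sin λ, z = sin φ).
The central angle between the endpoints is δ = arccos(p₁·p₂) ≈ 1.661 rad (95.2°).
Interpolate at f = 1/2 with slerp weights a = sin((1−f)δ)/sin δ ≈ 0.741, b = sin(fδ)/sin δ ≈ 0.741.
p = a·p₁ + b·p₂ ≈ (0.935, 0.285, 0.210); φ = arcsin(p_z) ≈ 12.14°, λ = atan2(p_y, p_x) ≈ 16.93°.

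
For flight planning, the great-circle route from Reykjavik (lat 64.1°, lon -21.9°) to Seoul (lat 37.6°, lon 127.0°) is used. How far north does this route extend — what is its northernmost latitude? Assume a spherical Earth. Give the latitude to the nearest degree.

The great circle lies in the plane with unit normal n̂ = (p₁ × p₂)/|p₁ × p₂|.
Here n̂_z ≈ +0.185; the vertex latitude is φ_max = arccos|n̂_z| ≈ 79.4°.

≈ 79°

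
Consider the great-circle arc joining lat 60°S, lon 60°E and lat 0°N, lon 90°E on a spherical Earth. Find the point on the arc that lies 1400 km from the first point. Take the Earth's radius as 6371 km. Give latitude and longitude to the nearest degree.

Convert each endpoint to a unit vector on the sphere (x = cos φ cos λ, y = cos φ sin λ, z = sin φ).
The central angle between the endpoints is δ = arccos(p₁·p₂) ≈ 1.123 rad (64.3°). The total great-circle distance is δ·R ≈ 1.123 × 6371 ≈ 7154 km, so the target fraction is f = 1400/7154 ≈ 0.196.
Interpolate at f ≈ 0.196 with slerp weights a = sin((1−f)δ)/sin δ ≈ 0.871, b = sin(fδ)/sin δ ≈ 0.242.
p = a·p₁ + b·p₂ ≈ (0.218, 0.619, -0.755); φ = arcsin(p_z) ≈ -48.98°, λ = atan2(p_y, p_x) ≈ 70.62°.

≈ lat 49°S, lon 71°E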